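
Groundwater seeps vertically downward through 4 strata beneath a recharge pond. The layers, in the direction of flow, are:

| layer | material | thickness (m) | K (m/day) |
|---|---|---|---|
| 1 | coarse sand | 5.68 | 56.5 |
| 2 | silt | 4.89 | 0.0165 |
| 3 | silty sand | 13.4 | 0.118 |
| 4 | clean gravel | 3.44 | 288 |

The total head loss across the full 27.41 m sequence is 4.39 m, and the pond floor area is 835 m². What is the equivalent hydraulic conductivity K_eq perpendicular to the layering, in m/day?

0.0668

Flow is perpendicular to layering, so the layers act in series and the equivalent K is the thickness-weighted harmonic mean.
Total thickness L = 5.68 + 4.89 + 13.4 + 3.44 = 27.41 m.
Σ(b_i/K_i) = 5.68/56.5 + 4.89/0.0165 + 13.4/0.118 + 3.44/288 = 410.0 d.
K_eq = L / Σ(b_i/K_i) = 27.41 / 410.0 = 0.06685 m/day.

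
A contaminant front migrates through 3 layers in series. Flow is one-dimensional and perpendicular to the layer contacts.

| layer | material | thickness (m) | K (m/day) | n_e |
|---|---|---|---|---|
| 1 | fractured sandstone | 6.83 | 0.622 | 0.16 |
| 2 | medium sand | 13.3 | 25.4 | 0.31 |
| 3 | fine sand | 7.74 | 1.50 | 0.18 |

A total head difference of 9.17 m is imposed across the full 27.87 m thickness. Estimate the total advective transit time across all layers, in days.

With flow normal to the layers, continuity requires the same specific discharge q through every layer.
Σ(b_i/K_i) = 6.83/0.622 + 13.3/25.4 + 7.74/1.50 = 16.66 d.
q = Δh / Σ(b_i/K_i) = 9.17 / 16.66 = 0.5503 m/day.
In each layer the seepage velocity is v_i = q/n_i, so the layer transit time is t_i = b_i·n_i / q:
  layer 1 (fractured sandstone): t_1 = 6.83 × 0.16 / 0.5503 = 1.986 d
  layer 2 (medium sand): t_2 = 13.3 × 0.31 / 0.5503 = 7.493 d
  layer 3 (fine sand): t_3 = 7.74 × 0.18 / 0.5503 = 2.532 d
Total t = Σ t_i = 12.01 days.

12.0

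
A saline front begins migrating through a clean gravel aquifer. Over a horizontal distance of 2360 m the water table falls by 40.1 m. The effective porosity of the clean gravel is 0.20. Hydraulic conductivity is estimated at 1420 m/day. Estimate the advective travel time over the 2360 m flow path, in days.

19.6

Hydraulic gradient i = Δh / L = 40.1 / 2360 = 0.01699.
Darcy flux q = K · i = 1420 × 0.01699 = 24.13 m/day.
Seepage velocity v = q / n_e = 24.13 / 0.20 = 120.6 m/day.
Travel time t = L / v = 2360 / 120.6 = 19.56 days.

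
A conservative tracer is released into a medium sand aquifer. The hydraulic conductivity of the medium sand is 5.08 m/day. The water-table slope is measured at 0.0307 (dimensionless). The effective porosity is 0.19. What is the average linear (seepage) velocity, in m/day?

Hydraulic gradient i = 0.0307.
Darcy flux q = K · i = 5.080 × 0.03070 = 0.1560 m/day.
Seepage velocity v = q / n_e = 0.1560 / 0.19 = 0.8208 m/day.

0.821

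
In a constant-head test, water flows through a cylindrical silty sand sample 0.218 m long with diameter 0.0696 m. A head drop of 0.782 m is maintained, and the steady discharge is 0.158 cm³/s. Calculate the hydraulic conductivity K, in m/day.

Cross-sectional area A = π·(d/2)² = π × (0.0696/2)² = 0.003805 m².
Convert discharge: 0.158 cm³/s = 1.580e-07 m³/s.
Darcy's law rearranged: K = Q·L / (A·Δh) = 1.580e-07 × 0.218 / (0.003805 × 0.782) = 1.158e-05 m/s = 1.000 m/day.

1.00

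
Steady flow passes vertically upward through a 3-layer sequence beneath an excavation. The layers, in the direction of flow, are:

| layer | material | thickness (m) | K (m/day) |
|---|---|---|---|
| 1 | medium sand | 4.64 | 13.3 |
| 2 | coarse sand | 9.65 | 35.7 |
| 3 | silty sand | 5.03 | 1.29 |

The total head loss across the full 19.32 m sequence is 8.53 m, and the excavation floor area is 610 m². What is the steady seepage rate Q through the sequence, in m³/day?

Flow is perpendicular to layering, so the layers act in series and the equivalent K is the thickness-weighted harmonic mean.
Total thickness L = 4.64 + 9.65 + 5.03 = 19.32 m.
Σ(b_i/K_i) = 4.64/13.3 + 9.65/35.7 + 5.03/1.29 = 4.518 d.
K_eq = L / Σ(b_i/K_i) = 19.32 / 4.518 = 4.276 m/day.
Q = K_eq · A · (Δh/L) = 4.276 × 610 × (8.53/19.32) = 1152 m³/day.

1150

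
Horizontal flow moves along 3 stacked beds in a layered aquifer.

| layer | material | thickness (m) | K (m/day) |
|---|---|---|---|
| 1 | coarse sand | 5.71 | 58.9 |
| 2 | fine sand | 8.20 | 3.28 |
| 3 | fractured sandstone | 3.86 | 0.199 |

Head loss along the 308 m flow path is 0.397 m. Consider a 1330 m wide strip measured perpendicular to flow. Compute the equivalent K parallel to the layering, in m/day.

20.5

Flow is parallel to layering, so each bed carries its own Darcy discharge and the transmissivities add.
Σ(K_i·b_i) = 58.9×5.71 + 3.28×8.20 + 0.199×3.86 = 364.0 m²/day.
Total thickness b = 17.77 m, so K_eq = Σ(K_i·b_i)/b = 20.48 m/day.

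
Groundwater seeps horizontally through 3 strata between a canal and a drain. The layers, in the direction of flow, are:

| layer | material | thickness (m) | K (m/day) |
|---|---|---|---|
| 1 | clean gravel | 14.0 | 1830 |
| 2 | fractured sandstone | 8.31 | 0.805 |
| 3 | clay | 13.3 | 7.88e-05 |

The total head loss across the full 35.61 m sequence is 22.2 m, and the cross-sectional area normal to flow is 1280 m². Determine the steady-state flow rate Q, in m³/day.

Flow is perpendicular to layering, so the layers act in series and the equivalent K is the thickness-weighted harmonic mean.
Total thickness L = 14.0 + 8.31 + 13.3 = 35.61 m.
Σ(b_i/K_i) = 14.0/1830 + 8.31/0.805 + 13.3/7.88e-05 = 1.688e+05 d.
K_eq = L / Σ(b_i/K_i) = 35.61 / 1.688e+05 = 0.0002110 m/day.
Q = K_eq · A · (Δh/L) = 0.0002110 × 1280 × (22.2/35.61) = 0.1683 m³/day.

0.168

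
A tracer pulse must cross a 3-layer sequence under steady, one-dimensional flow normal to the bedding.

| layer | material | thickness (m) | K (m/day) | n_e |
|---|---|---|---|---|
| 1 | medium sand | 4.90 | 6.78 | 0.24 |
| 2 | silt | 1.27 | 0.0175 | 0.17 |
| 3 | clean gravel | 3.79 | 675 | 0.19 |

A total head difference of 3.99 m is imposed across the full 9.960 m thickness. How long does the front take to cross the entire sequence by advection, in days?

38.8

With flow normal to the layers, continuity requires the same specific discharge q through every layer.
Σ(b_i/K_i) = 4.90/6.78 + 1.27/0.0175 + 3.79/675 = 73.30 d.
q = Δh / Σ(b_i/K_i) = 3.99 / 73.30 = 0.05443 m/day.
In each layer the seepage velocity is v_i = q/n_i, so the layer transit time is t_i = b_i·n_i / q:
  layer 1 (medium sand): t_1 = 4.90 × 0.24 / 0.05443 = 21.60 d
  layer 2 (silt): t_2 = 1.27 × 0.17 / 0.05443 = 3.966 d
  layer 3 (clean gravel): t_3 = 3.79 × 0.19 / 0.05443 = 13.23 d
Total t = Σ t_i = 38.80 days.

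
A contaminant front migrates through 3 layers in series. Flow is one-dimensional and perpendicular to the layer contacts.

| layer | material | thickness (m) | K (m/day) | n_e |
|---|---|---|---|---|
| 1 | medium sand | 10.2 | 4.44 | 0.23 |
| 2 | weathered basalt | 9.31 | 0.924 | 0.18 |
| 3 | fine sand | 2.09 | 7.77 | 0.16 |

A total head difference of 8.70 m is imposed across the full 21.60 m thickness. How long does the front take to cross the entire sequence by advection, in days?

6.33

With flow normal to the layers, continuity requires the same specific discharge q through every layer.
Σ(b_i/K_i) = 10.2/4.44 + 9.31/0.924 + 2.09/7.77 = 12.64 d.
q = Δh / Σ(b_i/K_i) = 8.70 / 12.64 = 0.6882 m/day.
In each layer the seepage velocity is v_i = q/n_i, so the layer transit time is t_i = b_i·n_i / q:
  layer 1 (medium sand): t_1 = 10.2 × 0.23 / 0.6882 = 3.409 d
  layer 2 (weathered basalt): t_2 = 9.31 × 0.18 / 0.6882 = 2.435 d
  layer 3 (fine sand): t_3 = 2.09 × 0.16 / 0.6882 = 0.4859 d
Total t = Σ t_i = 6.330 days.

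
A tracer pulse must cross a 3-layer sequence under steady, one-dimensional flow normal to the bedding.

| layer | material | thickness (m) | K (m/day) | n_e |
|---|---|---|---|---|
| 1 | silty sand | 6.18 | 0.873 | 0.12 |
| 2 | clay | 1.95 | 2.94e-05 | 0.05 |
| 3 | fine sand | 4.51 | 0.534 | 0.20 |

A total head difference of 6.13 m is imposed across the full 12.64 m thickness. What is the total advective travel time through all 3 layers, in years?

51.6

With flow normal to the layers, continuity requires the same specific discharge q through every layer.
Σ(b_i/K_i) = 6.18/0.873 + 1.95/2.94e-05 + 4.51/0.534 = 66342 d.
q = Δh / Σ(b_i/K_i) = 6.13 / 66342 = 9.240e-05 m/day.
In each layer the seepage velocity is v_i = q/n_i, so the layer transit time is t_i = b_i·n_i / q:
  layer 1 (silty sand): t_1 = 6.18 × 0.12 / 9.240e-05 = 8026 d
  layer 2 (clay): t_2 = 1.95 × 0.05 / 9.240e-05 = 1055 d
  layer 3 (fine sand): t_3 = 4.51 × 0.20 / 9.240e-05 = 9762 d
Total t = Σ t_i = 18843 days = 51.59 years.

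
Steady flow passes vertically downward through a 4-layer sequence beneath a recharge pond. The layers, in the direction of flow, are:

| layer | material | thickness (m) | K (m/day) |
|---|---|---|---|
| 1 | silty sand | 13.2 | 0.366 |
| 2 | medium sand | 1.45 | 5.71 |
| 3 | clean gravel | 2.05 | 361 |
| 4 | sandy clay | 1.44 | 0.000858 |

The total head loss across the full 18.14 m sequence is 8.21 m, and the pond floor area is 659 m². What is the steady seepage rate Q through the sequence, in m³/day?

3.16

Flow is perpendicular to layering, so the layers act in series and the equivalent K is the thickness-weighted harmonic mean.
Total thickness L = 13.2 + 1.45 + 2.05 + 1.44 = 18.14 m.
Σ(b_i/K_i) = 13.2/0.366 + 1.45/5.71 + 2.05/361 + 1.44/0.000858 = 1715 d.
K_eq = L / Σ(b_i/K_i) = 18.14 / 1715 = 0.01058 m/day.
Q = K_eq · A · (Δh/L) = 0.01058 × 659 × (8.21/18.14) = 3.155 m³/day.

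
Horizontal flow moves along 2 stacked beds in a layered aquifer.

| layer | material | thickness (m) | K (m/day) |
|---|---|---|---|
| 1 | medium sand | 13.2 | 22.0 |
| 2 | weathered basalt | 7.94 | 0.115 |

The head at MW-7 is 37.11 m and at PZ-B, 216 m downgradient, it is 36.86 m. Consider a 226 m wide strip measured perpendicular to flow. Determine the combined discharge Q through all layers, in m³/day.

Flow is parallel to layering, so each bed carries its own Darcy discharge and the transmissivities add.
Σ(K_i·b_i) = 22.0×13.2 + 0.115×7.94 = 291.3 m²/day.
Hydraulic gradient i = (37.11 − 36.86) / 216 = 0.25 / 216 = 0.001157.
Q = Σ(K_i·b_i) · W · i = 291.3 × 226 × 0.001157 = 76.20 m³/day.

76.2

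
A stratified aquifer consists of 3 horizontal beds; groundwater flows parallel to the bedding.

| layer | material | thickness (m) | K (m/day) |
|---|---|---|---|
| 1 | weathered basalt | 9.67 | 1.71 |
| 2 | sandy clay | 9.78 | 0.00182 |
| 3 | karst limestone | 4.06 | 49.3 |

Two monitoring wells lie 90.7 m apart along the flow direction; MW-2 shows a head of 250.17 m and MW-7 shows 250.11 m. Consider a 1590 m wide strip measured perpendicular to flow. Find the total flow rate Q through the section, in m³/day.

Flow is parallel to layering, so each bed carries its own Darcy discharge and the transmissivities add.
Σ(K_i·b_i) = 1.71×9.67 + 0.00182×9.78 + 49.3×4.06 = 216.7 m²/day.
Hydraulic gradient i = (250.17 − 250.11) / 90.7 = 0.06 / 90.7 = 0.0006615.
Q = Σ(K_i·b_i) · W · i = 216.7 × 1590 × 0.0006615 = 227.9 m³/day.

228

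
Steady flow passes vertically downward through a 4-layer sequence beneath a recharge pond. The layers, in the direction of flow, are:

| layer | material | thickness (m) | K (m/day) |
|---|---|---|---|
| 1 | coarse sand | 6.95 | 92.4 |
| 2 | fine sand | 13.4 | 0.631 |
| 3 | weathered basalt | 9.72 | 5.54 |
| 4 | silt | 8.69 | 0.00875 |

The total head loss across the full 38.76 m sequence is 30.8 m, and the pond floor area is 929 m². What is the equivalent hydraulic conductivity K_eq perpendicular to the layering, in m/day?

Flow is perpendicular to layering, so the layers act in series and the equivalent K is the thickness-weighted harmonic mean.
Total thickness L = 6.95 + 13.4 + 9.72 + 8.69 = 38.76 m.
Σ(b_i/K_i) = 6.95/92.4 + 13.4/0.631 + 9.72/5.54 + 8.69/0.00875 = 1016 d.
K_eq = L / Σ(b_i/K_i) = 38.76 / 1016 = 0.03814 m/day.

0.0381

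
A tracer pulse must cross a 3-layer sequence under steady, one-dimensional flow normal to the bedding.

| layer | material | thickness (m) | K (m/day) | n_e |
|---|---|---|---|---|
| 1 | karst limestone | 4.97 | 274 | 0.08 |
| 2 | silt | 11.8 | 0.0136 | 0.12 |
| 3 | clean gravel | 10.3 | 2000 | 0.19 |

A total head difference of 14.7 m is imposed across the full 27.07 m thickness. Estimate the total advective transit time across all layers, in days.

223

With flow normal to the layers, continuity requires the same specific discharge q through every layer.
Σ(b_i/K_i) = 4.97/274 + 11.8/0.0136 + 10.3/2000 = 867.7 d.
q = Δh / Σ(b_i/K_i) = 14.7 / 867.7 = 0.01694 m/day.
In each layer the seepage velocity is v_i = q/n_i, so the layer transit time is t_i = b_i·n_i / q:
  layer 1 (karst limestone): t_1 = 4.97 × 0.08 / 0.01694 = 23.47 d
  layer 2 (silt): t_2 = 11.8 × 0.12 / 0.01694 = 83.58 d
  layer 3 (clean gravel): t_3 = 10.3 × 0.19 / 0.01694 = 115.5 d
Total t = Σ t_i = 222.6 days.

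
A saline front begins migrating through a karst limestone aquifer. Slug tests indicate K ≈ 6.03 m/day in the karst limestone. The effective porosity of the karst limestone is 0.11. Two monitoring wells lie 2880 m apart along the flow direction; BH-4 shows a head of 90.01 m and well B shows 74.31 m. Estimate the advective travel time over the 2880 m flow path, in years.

26.4

Hydraulic gradient i = (90.01 − 74.31) / 2880 = 15.7 / 2880 = 0.005451.
Darcy flux q = K · i = 6.030 × 0.005451 = 0.03287 m/day.
Seepage velocity v = q / n_e = 0.03287 / 0.11 = 0.2988 m/day.
Travel time t = L / v = 2880 / 0.2988 = 9637 days = 26.39 years.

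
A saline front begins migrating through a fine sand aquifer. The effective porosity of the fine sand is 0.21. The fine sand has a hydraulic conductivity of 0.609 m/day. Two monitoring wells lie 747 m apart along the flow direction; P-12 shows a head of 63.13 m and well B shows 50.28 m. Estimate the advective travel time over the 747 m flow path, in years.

Hydraulic gradient i = (63.13 − 50.28) / 747 = 12.85 / 747 = 0.01720.
Darcy flux q = K · i = 0.6090 × 0.01720 = 0.01048 m/day.
Seepage velocity v = q / n_e = 0.01048 / 0.21 = 0.04989 m/day.
Travel time t = L / v = 747 / 0.04989 = 14974 days = 41.00 years.

41.0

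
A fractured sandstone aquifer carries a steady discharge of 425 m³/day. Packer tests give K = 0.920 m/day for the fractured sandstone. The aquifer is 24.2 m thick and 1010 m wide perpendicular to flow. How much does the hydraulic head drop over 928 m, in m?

17.5

Cross-sectional area A = 1010 × 24.2 = 24442 m².
From Q = K·A·i, i = Q / (K·A) = 425 / (0.9200 × 24442) = 0.01890.
Head loss Δh = i · L = 0.01890 × 928 = 17.54 m.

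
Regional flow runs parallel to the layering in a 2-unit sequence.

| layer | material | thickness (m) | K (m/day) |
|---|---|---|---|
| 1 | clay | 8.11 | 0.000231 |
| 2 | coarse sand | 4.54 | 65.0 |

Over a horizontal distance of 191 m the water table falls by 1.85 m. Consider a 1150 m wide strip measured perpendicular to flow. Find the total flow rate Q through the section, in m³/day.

3290

Flow is parallel to layering, so each bed carries its own Darcy discharge and the transmissivities add.
Σ(K_i·b_i) = 0.000231×8.11 + 65.0×4.54 = 295.1 m²/day.
Hydraulic gradient i = Δh / L = 1.85 / 191 = 0.009686.
Q = Σ(K_i·b_i) · W · i = 295.1 × 1150 × 0.009686 = 3287 m³/day.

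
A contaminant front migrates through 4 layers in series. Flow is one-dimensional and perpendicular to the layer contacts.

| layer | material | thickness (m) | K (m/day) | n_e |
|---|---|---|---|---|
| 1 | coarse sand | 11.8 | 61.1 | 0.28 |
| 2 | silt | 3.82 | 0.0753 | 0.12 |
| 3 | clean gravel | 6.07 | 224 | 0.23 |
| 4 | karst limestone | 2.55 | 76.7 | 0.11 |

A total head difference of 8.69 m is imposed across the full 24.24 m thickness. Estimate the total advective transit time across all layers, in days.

With flow normal to the layers, continuity requires the same specific discharge q through every layer.
Σ(b_i/K_i) = 11.8/61.1 + 3.82/0.0753 + 6.07/224 + 2.55/76.7 = 50.98 d.
q = Δh / Σ(b_i/K_i) = 8.69 / 50.98 = 0.1704 m/day.
In each layer the seepage velocity is v_i = q/n_i, so the layer transit time is t_i = b_i·n_i / q:
  layer 1 (coarse sand): t_1 = 11.8 × 0.28 / 0.1704 = 19.38 d
  layer 2 (silt): t_2 = 3.82 × 0.12 / 0.1704 = 2.689 d
  layer 3 (clean gravel): t_3 = 6.07 × 0.23 / 0.1704 = 8.191 d
  layer 4 (karst limestone): t_4 = 2.55 × 0.11 / 0.1704 = 1.646 d
Total t = Σ t_i = 31.91 days.

31.9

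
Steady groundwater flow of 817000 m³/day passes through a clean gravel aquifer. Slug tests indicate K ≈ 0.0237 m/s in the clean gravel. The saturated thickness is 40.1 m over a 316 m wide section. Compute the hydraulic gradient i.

0.0315

Convert K: 0.0237 m/s × 86400 = 2048 m/day.
Cross-sectional area A = 316 × 40.1 = 12672 m².
From Q = K·A·i, i = Q / (K·A) = 817000 / (2048 × 12672) = 0.03149.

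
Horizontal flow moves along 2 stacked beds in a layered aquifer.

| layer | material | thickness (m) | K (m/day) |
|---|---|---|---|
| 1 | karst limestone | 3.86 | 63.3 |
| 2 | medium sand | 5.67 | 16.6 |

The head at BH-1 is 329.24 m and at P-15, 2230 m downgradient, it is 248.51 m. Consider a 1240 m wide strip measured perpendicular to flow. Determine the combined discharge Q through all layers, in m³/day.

15200

Flow is parallel to layering, so each bed carries its own Darcy discharge and the transmissivities add.
Σ(K_i·b_i) = 63.3×3.86 + 16.6×5.67 = 338.5 m²/day.
Hydraulic gradient i = (329.24 − 248.51) / 2230 = 80.73 / 2230 = 0.03620.
Q = Σ(K_i·b_i) · W · i = 338.5 × 1240 × 0.03620 = 15194 m³/day.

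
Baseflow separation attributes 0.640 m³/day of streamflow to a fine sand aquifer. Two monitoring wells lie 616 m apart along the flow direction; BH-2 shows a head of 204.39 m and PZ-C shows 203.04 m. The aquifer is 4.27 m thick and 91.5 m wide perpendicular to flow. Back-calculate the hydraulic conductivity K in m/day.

Cross-sectional area A = 91.5 × 4.27 = 390.7 m².
Hydraulic gradient i = (204.39 − 203.04) / 616 = 1.35 / 616 = 0.002192.
From Q = K·A·i, K = Q / (A·i) = 0.640 / (390.7 × 0.002192) = 0.7474 m/day.

0.747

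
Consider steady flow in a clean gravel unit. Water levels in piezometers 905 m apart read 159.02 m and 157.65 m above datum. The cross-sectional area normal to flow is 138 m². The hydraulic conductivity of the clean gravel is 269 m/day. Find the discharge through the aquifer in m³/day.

Hydraulic gradient i = (159.02 − 157.65) / 905 = 1.37 / 905 = 0.001514.
Darcy's law: Q = K · A · i = 269.0 × 138.0 × 0.001514 = 56.20 m³/day.

56.2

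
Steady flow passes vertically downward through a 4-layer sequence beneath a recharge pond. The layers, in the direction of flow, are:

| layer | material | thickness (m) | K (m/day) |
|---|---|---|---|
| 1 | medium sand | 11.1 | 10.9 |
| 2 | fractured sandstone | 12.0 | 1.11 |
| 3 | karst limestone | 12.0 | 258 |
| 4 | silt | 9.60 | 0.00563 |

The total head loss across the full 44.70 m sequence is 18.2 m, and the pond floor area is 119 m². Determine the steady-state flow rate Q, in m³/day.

1.26

Flow is perpendicular to layering, so the layers act in series and the equivalent K is the thickness-weighted harmonic mean.
Total thickness L = 11.1 + 12.0 + 12.0 + 9.60 = 44.70 m.
Σ(b_i/K_i) = 11.1/10.9 + 12.0/1.11 + 12.0/258 + 9.60/0.00563 = 1717 d.
K_eq = L / Σ(b_i/K_i) = 44.70 / 1717 = 0.02603 m/day.
Q = K_eq · A · (Δh/L) = 0.02603 × 119 × (18.2/44.70) = 1.261 m³/day.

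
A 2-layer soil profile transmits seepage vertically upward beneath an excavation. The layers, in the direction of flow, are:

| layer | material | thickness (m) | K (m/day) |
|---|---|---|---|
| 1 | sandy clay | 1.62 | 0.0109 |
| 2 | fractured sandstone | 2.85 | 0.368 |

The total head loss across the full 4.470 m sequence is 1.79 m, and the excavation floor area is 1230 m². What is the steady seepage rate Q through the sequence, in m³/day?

14.1

Flow is perpendicular to layering, so the layers act in series and the equivalent K is the thickness-weighted harmonic mean.
Total thickness L = 1.62 + 2.85 = 4.470 m.
Σ(b_i/K_i) = 1.62/0.0109 + 2.85/0.368 = 156.4 d.
K_eq = L / Σ(b_i/K_i) = 4.470 / 156.4 = 0.02859 m/day.
Q = K_eq · A · (Δh/L) = 0.02859 × 1230 × (1.79/4.470) = 14.08 m³/day.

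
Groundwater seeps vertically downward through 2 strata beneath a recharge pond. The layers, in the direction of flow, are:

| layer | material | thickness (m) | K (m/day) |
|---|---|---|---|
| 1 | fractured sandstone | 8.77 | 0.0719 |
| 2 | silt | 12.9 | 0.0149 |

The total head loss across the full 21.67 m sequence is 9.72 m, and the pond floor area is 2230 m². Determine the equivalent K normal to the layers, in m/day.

Flow is perpendicular to layering, so the layers act in series and the equivalent K is the thickness-weighted harmonic mean.
Total thickness L = 8.77 + 12.9 = 21.67 m.
Σ(b_i/K_i) = 8.77/0.0719 + 12.9/0.0149 = 987.7 d.
K_eq = L / Σ(b_i/K_i) = 21.67 / 987.7 = 0.02194 m/day.

0.0219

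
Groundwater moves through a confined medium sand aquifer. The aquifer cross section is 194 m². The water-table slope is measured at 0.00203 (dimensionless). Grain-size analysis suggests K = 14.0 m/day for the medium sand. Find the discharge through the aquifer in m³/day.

5.51

Hydraulic gradient i = 0.00203.
Darcy's law: Q = K · A · i = 14.00 × 194.0 × 0.002030 = 5.513 m³/day.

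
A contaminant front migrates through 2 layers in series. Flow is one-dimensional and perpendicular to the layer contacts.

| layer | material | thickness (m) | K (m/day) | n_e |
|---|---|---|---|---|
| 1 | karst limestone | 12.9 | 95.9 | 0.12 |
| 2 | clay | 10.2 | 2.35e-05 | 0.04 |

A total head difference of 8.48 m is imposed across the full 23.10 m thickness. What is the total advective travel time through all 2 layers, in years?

274

With flow normal to the layers, continuity requires the same specific discharge q through every layer.
Σ(b_i/K_i) = 12.9/95.9 + 10.2/2.35e-05 = 4.340e+05 d.
q = Δh / Σ(b_i/K_i) = 8.48 / 4.340e+05 = 1.954e-05 m/day.
In each layer the seepage velocity is v_i = q/n_i, so the layer transit time is t_i = b_i·n_i / q:
  layer 1 (karst limestone): t_1 = 12.9 × 0.12 / 1.954e-05 = 79233 d
  layer 2 (clay): t_2 = 10.2 × 0.04 / 1.954e-05 = 20883 d
Total t = Σ t_i = 1.001e+05 days = 274.1 years.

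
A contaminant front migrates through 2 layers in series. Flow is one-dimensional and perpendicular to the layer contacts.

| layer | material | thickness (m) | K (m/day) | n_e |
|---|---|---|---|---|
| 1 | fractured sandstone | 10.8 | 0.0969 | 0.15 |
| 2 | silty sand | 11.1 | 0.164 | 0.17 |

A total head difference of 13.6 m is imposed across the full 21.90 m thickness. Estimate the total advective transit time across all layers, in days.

46.2

With flow normal to the layers, continuity requires the same specific discharge q through every layer.
Σ(b_i/K_i) = 10.8/0.0969 + 11.1/0.164 = 179.1 d.
q = Δh / Σ(b_i/K_i) = 13.6 / 179.1 = 0.07592 m/day.
In each layer the seepage velocity is v_i = q/n_i, so the layer transit time is t_i = b_i·n_i / q:
  layer 1 (fractured sandstone): t_1 = 10.8 × 0.15 / 0.07592 = 21.34 d
  layer 2 (silty sand): t_2 = 11.1 × 0.17 / 0.07592 = 24.86 d
Total t = Σ t_i = 46.19 days.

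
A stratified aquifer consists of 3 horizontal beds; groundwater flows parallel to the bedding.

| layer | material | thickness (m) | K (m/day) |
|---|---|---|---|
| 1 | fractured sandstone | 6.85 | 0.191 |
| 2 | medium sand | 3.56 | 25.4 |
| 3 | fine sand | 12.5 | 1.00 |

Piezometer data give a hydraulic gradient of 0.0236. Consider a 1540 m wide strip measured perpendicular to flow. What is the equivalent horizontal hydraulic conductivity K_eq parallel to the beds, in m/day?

Flow is parallel to layering, so each bed carries its own Darcy discharge and the transmissivities add.
Σ(K_i·b_i) = 0.191×6.85 + 25.4×3.56 + 1.00×12.5 = 104.2 m²/day.
Total thickness b = 22.91 m, so K_eq = Σ(K_i·b_i)/b = 4.550 m/day.

4.55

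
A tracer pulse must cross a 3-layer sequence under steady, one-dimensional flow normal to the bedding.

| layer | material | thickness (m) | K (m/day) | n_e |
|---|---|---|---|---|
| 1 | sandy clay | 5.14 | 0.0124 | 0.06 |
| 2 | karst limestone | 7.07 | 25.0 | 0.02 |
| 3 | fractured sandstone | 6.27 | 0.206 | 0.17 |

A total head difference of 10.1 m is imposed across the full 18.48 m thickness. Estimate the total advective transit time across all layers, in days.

66.8

With flow normal to the layers, continuity requires the same specific discharge q through every layer.
Σ(b_i/K_i) = 5.14/0.0124 + 7.07/25.0 + 6.27/0.206 = 445.2 d.
q = Δh / Σ(b_i/K_i) = 10.1 / 445.2 = 0.02268 m/day.
In each layer the seepage velocity is v_i = q/n_i, so the layer transit time is t_i = b_i·n_i / q:
  layer 1 (sandy clay): t_1 = 5.14 × 0.06 / 0.02268 = 13.60 d
  layer 2 (karst limestone): t_2 = 7.07 × 0.02 / 0.02268 = 6.233 d
  layer 3 (fractured sandstone): t_3 = 6.27 × 0.17 / 0.02268 = 46.99 d
Total t = Σ t_i = 66.82 days.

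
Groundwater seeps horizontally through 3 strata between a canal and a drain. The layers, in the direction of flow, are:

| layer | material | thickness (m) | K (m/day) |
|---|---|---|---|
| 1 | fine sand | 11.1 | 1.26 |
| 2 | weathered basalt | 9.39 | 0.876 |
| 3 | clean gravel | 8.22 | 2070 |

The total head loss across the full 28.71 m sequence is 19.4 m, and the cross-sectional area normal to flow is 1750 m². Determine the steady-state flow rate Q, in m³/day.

Flow is perpendicular to layering, so the layers act in series and the equivalent K is the thickness-weighted harmonic mean.
Total thickness L = 11.1 + 9.39 + 8.22 = 28.71 m.
Σ(b_i/K_i) = 11.1/1.26 + 9.39/0.876 + 8.22/2070 = 19.53 d.
K_eq = L / Σ(b_i/K_i) = 28.71 / 19.53 = 1.470 m/day.
Q = K_eq · A · (Δh/L) = 1.470 × 1750 × (19.4/28.71) = 1738 m³/day.

1740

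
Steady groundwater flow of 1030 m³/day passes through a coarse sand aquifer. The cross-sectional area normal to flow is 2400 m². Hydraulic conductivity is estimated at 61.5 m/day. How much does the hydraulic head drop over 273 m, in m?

1.91

From Q = K·A·i, i = Q / (K·A) = 1030 / (61.50 × 2400) = 0.006978.
Head loss Δh = i · L = 0.006978 × 273 = 1.905 m.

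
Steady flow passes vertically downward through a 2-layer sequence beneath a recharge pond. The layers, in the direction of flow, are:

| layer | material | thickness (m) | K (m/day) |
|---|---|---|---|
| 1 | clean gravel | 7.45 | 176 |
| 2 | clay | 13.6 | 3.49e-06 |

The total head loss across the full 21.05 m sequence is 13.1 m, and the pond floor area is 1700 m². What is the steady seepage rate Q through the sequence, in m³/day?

0.00571

Flow is perpendicular to layering, so the layers act in series and the equivalent K is the thickness-weighted harmonic mean.
Total thickness L = 7.45 + 13.6 = 21.05 m.
Σ(b_i/K_i) = 7.45/176 + 13.6/3.49e-06 = 3.897e+06 d.
K_eq = L / Σ(b_i/K_i) = 21.05 / 3.897e+06 = 5.402e-06 m/day.
Q = K_eq · A · (Δh/L) = 5.402e-06 × 1700 × (13.1/21.05) = 0.005715 m³/day.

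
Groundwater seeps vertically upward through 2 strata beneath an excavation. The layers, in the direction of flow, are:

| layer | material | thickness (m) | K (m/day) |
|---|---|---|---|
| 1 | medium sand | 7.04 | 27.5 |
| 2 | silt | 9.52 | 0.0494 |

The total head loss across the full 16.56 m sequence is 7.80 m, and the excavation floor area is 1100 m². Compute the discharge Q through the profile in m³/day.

Flow is perpendicular to layering, so the layers act in series and the equivalent K is the thickness-weighted harmonic mean.
Total thickness L = 7.04 + 9.52 = 16.56 m.
Σ(b_i/K_i) = 7.04/27.5 + 9.52/0.0494 = 193.0 d.
K_eq = L / Σ(b_i/K_i) = 16.56 / 193.0 = 0.08582 m/day.
Q = K_eq · A · (Δh/L) = 0.08582 × 1100 × (7.80/16.56) = 44.46 m³/day.

44.5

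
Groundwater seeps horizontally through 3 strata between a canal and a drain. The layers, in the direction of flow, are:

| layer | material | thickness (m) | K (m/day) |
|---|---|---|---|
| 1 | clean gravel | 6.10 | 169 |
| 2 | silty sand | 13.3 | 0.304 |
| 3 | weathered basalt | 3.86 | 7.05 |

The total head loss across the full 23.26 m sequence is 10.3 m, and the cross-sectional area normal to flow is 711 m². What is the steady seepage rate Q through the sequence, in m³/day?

Flow is perpendicular to layering, so the layers act in series and the equivalent K is the thickness-weighted harmonic mean.
Total thickness L = 6.10 + 13.3 + 3.86 = 23.26 m.
Σ(b_i/K_i) = 6.10/169 + 13.3/0.304 + 3.86/7.05 = 44.33 d.
K_eq = L / Σ(b_i/K_i) = 23.26 / 44.33 = 0.5247 m/day.
Q = K_eq · A · (Δh/L) = 0.5247 × 711 × (10.3/23.26) = 165.2 m³/day.

165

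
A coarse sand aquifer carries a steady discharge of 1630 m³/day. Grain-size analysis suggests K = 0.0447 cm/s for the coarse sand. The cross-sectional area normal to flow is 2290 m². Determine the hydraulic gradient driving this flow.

Convert K: 0.0447 cm/s × 864 = 38.62 m/day.
From Q = K·A·i, i = Q / (K·A) = 1630 / (38.62 × 2290) = 0.01843.

0.0184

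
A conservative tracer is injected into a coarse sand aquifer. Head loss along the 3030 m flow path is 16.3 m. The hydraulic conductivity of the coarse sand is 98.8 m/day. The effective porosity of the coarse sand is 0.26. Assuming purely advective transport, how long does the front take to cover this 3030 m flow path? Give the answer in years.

4.06

Hydraulic gradient i = Δh / L = 16.3 / 3030 = 0.005380.
Darcy flux q = K · i = 98.80 × 0.005380 = 0.5315 m/day.
Seepage velocity v = q / n_e = 0.5315 / 0.26 = 2.044 m/day.
Travel time t = L / v = 3030 / 2.044 = 1482 days = 4.058 years.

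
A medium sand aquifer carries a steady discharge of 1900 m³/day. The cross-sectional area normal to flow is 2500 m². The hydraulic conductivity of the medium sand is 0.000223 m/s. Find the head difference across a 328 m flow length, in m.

Convert K: 0.000223 m/s × 86400 = 19.27 m/day.
From Q = K·A·i, i = Q / (K·A) = 1900 / (19.27 × 2500) = 0.03945.
Head loss Δh = i · L = 0.03945 × 328 = 12.94 m.

12.9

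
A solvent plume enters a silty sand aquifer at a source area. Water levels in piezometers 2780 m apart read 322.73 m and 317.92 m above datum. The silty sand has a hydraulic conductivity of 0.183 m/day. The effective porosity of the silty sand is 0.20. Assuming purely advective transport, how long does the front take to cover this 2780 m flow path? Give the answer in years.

4810

Hydraulic gradient i = (322.73 − 317.92) / 2780 = 4.81 / 2780 = 0.001730.
Darcy flux q = K · i = 0.1830 × 0.001730 = 0.0003166 m/day.
Seepage velocity v = q / n_e = 0.0003166 / 0.20 = 0.001583 m/day.
Travel time t = L / v = 2780 / 0.001583 = 1.756e+06 days = 4808 years.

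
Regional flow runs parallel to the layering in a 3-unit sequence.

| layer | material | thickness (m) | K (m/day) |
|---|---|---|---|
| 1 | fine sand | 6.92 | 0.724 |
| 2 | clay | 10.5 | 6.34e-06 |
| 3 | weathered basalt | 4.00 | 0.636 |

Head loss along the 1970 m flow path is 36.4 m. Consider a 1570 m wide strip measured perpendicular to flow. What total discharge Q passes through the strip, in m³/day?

219

Flow is parallel to layering, so each bed carries its own Darcy discharge and the transmissivities add.
Σ(K_i·b_i) = 0.724×6.92 + 6.34e-06×10.5 + 0.636×4.00 = 7.554 m²/day.
Hydraulic gradient i = Δh / L = 36.4 / 1970 = 0.01848.
Q = Σ(K_i·b_i) · W · i = 7.554 × 1570 × 0.01848 = 219.1 m³/day.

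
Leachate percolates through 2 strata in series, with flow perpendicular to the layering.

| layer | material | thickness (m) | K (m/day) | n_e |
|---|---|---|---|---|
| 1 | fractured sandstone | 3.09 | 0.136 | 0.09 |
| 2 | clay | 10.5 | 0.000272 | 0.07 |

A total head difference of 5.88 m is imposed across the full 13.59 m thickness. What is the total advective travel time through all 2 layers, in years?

With flow normal to the layers, continuity requires the same specific discharge q through every layer.
Σ(b_i/K_i) = 3.09/0.136 + 10.5/0.000272 = 38626 d.
q = Δh / Σ(b_i/K_i) = 5.88 / 38626 = 0.0001522 m/day.
In each layer the seepage velocity is v_i = q/n_i, so the layer transit time is t_i = b_i·n_i / q:
  layer 1 (fractured sandstone): t_1 = 3.09 × 0.09 / 0.0001522 = 1827 d
  layer 2 (clay): t_2 = 10.5 × 0.07 / 0.0001522 = 4828 d
Total t = Σ t_i = 6655 days = 18.22 years.

18.2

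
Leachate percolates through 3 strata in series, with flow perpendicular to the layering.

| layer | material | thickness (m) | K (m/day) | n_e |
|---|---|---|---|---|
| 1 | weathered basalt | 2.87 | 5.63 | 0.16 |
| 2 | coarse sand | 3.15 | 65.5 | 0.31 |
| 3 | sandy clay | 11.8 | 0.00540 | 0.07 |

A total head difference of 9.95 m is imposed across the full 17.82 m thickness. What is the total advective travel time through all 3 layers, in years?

With flow normal to the layers, continuity requires the same specific discharge q through every layer.
Σ(b_i/K_i) = 2.87/5.63 + 3.15/65.5 + 11.8/0.00540 = 2186 d.
q = Δh / Σ(b_i/K_i) = 9.95 / 2186 = 0.004552 m/day.
In each layer the seepage velocity is v_i = q/n_i, so the layer transit time is t_i = b_i·n_i / q:
  layer 1 (weathered basalt): t_1 = 2.87 × 0.16 / 0.004552 = 100.9 d
  layer 2 (coarse sand): t_2 = 3.15 × 0.31 / 0.004552 = 214.5 d
  layer 3 (sandy clay): t_3 = 11.8 × 0.07 / 0.004552 = 181.4 d
Total t = Σ t_i = 496.8 days = 1.360 years.

1.36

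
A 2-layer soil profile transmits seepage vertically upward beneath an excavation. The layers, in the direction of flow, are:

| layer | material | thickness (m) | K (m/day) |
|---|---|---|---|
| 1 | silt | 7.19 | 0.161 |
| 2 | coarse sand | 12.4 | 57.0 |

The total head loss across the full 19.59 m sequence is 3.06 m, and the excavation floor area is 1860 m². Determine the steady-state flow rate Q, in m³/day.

127

Flow is perpendicular to layering, so the layers act in series and the equivalent K is the thickness-weighted harmonic mean.
Total thickness L = 7.19 + 12.4 = 19.59 m.
Σ(b_i/K_i) = 7.19/0.161 + 12.4/57.0 = 44.88 d.
K_eq = L / Σ(b_i/K_i) = 19.59 / 44.88 = 0.4365 m/day.
Q = K_eq · A · (Δh/L) = 0.4365 × 1860 × (3.06/19.59) = 126.8 m³/day.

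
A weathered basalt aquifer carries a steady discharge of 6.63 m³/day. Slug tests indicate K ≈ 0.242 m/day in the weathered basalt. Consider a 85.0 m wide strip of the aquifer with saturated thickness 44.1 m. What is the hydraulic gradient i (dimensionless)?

Cross-sectional area A = 85.0 × 44.1 = 3748 m².
From Q = K·A·i, i = Q / (K·A) = 6.63 / (0.2420 × 3748) = 0.007309.

0.00731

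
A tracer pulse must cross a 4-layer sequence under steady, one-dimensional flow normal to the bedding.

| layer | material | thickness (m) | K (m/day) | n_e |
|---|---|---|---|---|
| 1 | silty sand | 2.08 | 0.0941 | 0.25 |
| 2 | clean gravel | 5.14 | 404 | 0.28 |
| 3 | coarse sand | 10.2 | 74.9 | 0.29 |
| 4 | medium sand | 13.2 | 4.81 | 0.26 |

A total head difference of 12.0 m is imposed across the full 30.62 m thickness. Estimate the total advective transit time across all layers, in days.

With flow normal to the layers, continuity requires the same specific discharge q through every layer.
Σ(b_i/K_i) = 2.08/0.0941 + 5.14/404 + 10.2/74.9 + 13.2/4.81 = 25.00 d.
q = Δh / Σ(b_i/K_i) = 12.0 / 25.00 = 0.4801 m/day.
In each layer the seepage velocity is v_i = q/n_i, so the layer transit time is t_i = b_i·n_i / q:
  layer 1 (silty sand): t_1 = 2.08 × 0.25 / 0.4801 = 1.083 d
  layer 2 (clean gravel): t_2 = 5.14 × 0.28 / 0.4801 = 2.998 d
  layer 3 (coarse sand): t_3 = 10.2 × 0.29 / 0.4801 = 6.162 d
  layer 4 (medium sand): t_4 = 13.2 × 0.26 / 0.4801 = 7.149 d
Total t = Σ t_i = 17.39 days.

17.4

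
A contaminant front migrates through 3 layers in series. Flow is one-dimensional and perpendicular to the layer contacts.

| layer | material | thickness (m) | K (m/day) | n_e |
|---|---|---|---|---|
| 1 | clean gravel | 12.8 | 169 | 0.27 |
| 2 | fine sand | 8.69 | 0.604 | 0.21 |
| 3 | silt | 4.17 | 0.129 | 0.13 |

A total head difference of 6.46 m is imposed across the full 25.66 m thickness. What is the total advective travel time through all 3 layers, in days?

With flow normal to the layers, continuity requires the same specific discharge q through every layer.
Σ(b_i/K_i) = 12.8/169 + 8.69/0.604 + 4.17/0.129 = 46.79 d.
q = Δh / Σ(b_i/K_i) = 6.46 / 46.79 = 0.1381 m/day.
In each layer the seepage velocity is v_i = q/n_i, so the layer transit time is t_i = b_i·n_i / q:
  layer 1 (clean gravel): t_1 = 12.8 × 0.27 / 0.1381 = 25.03 d
  layer 2 (fine sand): t_2 = 8.69 × 0.21 / 0.1381 = 13.22 d
  layer 3 (silt): t_3 = 4.17 × 0.13 / 0.1381 = 3.926 d
Total t = Σ t_i = 42.18 days.

42.2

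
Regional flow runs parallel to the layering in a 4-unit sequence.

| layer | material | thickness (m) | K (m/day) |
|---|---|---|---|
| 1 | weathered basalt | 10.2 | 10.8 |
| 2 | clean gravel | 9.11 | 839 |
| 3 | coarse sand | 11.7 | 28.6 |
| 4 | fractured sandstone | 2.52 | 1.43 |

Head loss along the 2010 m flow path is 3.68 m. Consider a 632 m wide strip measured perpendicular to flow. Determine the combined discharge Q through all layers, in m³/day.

Flow is parallel to layering, so each bed carries its own Darcy discharge and the transmissivities add.
Σ(K_i·b_i) = 10.8×10.2 + 839×9.11 + 28.6×11.7 + 1.43×2.52 = 8092 m²/day.
Hydraulic gradient i = Δh / L = 3.68 / 2010 = 0.001831.
Q = Σ(K_i·b_i) · W · i = 8092 × 632 × 0.001831 = 9363 m³/day.

9360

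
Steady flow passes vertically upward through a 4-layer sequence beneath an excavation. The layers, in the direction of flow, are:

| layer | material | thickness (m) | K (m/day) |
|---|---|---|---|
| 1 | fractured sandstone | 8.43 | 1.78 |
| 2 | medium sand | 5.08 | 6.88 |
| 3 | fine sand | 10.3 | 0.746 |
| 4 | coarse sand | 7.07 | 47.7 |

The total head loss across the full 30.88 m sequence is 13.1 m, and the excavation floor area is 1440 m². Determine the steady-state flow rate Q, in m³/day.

971

Flow is perpendicular to layering, so the layers act in series and the equivalent K is the thickness-weighted harmonic mean.
Total thickness L = 8.43 + 5.08 + 10.3 + 7.07 = 30.88 m.
Σ(b_i/K_i) = 8.43/1.78 + 5.08/6.88 + 10.3/0.746 + 7.07/47.7 = 19.43 d.
K_eq = L / Σ(b_i/K_i) = 30.88 / 19.43 = 1.589 m/day.
Q = K_eq · A · (Δh/L) = 1.589 × 1440 × (13.1/30.88) = 970.9 m³/day.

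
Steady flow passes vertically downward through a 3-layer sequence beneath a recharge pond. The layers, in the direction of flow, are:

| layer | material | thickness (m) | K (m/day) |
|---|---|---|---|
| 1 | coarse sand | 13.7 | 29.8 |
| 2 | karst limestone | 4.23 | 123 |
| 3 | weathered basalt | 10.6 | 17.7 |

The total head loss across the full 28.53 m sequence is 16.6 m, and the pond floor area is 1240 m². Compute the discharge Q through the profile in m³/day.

18800

Flow is perpendicular to layering, so the layers act in series and the equivalent K is the thickness-weighted harmonic mean.
Total thickness L = 13.7 + 4.23 + 10.6 = 28.53 m.
Σ(b_i/K_i) = 13.7/29.8 + 4.23/123 + 10.6/17.7 = 1.093 d.
K_eq = L / Σ(b_i/K_i) = 28.53 / 1.093 = 26.10 m/day.
Q = K_eq · A · (Δh/L) = 26.10 × 1240 × (16.6/28.53) = 18833 m³/day.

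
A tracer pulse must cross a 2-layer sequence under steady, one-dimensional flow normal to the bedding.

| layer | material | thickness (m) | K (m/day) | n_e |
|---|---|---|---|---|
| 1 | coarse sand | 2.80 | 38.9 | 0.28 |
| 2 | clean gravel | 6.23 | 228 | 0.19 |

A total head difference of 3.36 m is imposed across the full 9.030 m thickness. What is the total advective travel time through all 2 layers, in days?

With flow normal to the layers, continuity requires the same specific discharge q through every layer.
Σ(b_i/K_i) = 2.80/38.9 + 6.23/228 = 0.09930 d.
q = Δh / Σ(b_i/K_i) = 3.36 / 0.09930 = 33.84 m/day.
In each layer the seepage velocity is v_i = q/n_i, so the layer transit time is t_i = b_i·n_i / q:
  layer 1 (coarse sand): t_1 = 2.80 × 0.28 / 33.84 = 0.02317 d
  layer 2 (clean gravel): t_2 = 6.23 × 0.19 / 33.84 = 0.03498 d
Total t = Σ t_i = 0.05815 days.

0.0582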